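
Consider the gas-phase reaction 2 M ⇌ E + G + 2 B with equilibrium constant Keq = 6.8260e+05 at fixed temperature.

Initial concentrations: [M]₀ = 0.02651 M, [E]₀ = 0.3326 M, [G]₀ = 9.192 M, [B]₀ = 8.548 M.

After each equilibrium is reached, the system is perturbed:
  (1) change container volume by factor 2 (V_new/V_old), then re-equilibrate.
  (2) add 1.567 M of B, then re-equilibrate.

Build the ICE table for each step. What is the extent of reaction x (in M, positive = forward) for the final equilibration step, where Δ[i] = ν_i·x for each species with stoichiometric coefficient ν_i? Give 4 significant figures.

Q₀ = 3.1786e+05 vs Keq = 6.8260e+05 ⇒ Q<K, forward
Step 1:
                  M         E         G         B
  init      0.02651    0.3326     9.192     8.548
  Δ       -0.008286  0.004143  0.004143  0.008286
  eq        0.01822    0.3367     9.196     8.556
  solve Keq expr → x = 0.004143; check Q = 6.8260e+05
Then change container volume by factor 2 (V_new/V_old).
Step 2:
                  M         E         G         B
  init     0.009112    0.1684     4.598     4.278
  Δ        -0.00452   0.00226   0.00226   0.00452
  eq       0.004593    0.1706       4.6     4.283
  solve Keq expr → x = 0.00226; check Q = 6.8260e+05
Then add 1.567 M of B.
Step 3:
                  M         E         G         B
  init     0.004593    0.1706       4.6      5.85
  Δ        0.001663 -8.3137e-04 -8.3137e-04 -0.001663
  eq       0.006255    0.1698     4.599     5.848
  solve Keq expr → x = -8.3137e-04; check Q = 6.8260e+05

x = -8.3137e-04 M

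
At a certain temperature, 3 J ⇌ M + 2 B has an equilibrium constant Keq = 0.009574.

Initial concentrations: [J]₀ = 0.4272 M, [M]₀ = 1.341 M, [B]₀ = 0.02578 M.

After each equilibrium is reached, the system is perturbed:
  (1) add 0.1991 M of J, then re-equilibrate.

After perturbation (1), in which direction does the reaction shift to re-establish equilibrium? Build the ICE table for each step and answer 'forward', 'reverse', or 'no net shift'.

Q₀ = 0.01143 vs Keq = 0.009574 ⇒ Q>K, reverse
Step 1:
                   J          M          B
  I           0.4272      1.341    0.02578
  C         0.002906 -9.6872e-04  -0.001937
  E           0.4301       1.34    0.02384
  solve Keq expr → x = -9.6872e-04; check Q = 0.009574
Then add 0.1991 M of J.
Step 2:
                   J          M          B
  I           0.6292       1.34    0.02384
  C         -0.02379   0.007929    0.01586
  E           0.6054      1.348     0.0397
  solve Keq expr → x = 0.007929; check Q = 0.009574

Direction: forward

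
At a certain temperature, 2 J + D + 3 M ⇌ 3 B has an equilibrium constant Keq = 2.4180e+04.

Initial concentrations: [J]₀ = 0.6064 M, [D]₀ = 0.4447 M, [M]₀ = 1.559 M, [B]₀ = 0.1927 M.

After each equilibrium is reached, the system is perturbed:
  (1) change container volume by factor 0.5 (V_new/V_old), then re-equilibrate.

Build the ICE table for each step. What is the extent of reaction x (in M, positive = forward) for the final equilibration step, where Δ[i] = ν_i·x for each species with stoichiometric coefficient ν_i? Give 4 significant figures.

x = 0.01821 M

Q₀ = 0.01155 vs Keq = 2.4180e+04 ⇒ Q<K, forward
Step 1:
                  J         D         M         B
  Initial    0.6064    0.4447     1.559    0.1927
  Change     -0.576    -0.288   -0.8639    0.8639
  Equil     0.03045    0.1567    0.6951     1.057
  solve Keq expr → x = 0.288; check Q = 2.4180e+04
Then change container volume by factor 0.5 (V_new/V_old).
Step 2:
                  J         D         M         B
  Initial   0.06089    0.3134      1.39     2.113
  Change   -0.03642  -0.01821  -0.05463   0.05463
  Equil     0.02448    0.2952     1.336     2.168
  solve Keq expr → x = 0.01821; check Q = 2.4180e+04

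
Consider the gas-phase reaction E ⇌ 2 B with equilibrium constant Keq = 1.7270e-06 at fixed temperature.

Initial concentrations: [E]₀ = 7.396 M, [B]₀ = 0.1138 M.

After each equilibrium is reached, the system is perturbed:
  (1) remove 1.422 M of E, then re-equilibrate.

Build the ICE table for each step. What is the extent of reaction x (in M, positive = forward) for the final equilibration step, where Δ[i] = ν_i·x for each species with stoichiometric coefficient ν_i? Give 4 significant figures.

x = -1.8018e-04 M

Q₀ = 0.001751 vs Keq = 1.7270e-06 ⇒ Q>K, reverse
Step 1:
                   E          B
  I            7.396     0.1138
  C          0.05511    -0.1102
  E            7.451   0.003587
  solve Keq expr → x = -0.05511; check Q = 1.7270e-06
Then remove 1.422 M of E.
Step 2:
                   E          B
  I            6.029   0.003587
  C       1.8018e-04 -3.6036e-04
  E            6.029   0.003227
  solve Keq expr → x = -1.8018e-04; check Q = 1.7270e-06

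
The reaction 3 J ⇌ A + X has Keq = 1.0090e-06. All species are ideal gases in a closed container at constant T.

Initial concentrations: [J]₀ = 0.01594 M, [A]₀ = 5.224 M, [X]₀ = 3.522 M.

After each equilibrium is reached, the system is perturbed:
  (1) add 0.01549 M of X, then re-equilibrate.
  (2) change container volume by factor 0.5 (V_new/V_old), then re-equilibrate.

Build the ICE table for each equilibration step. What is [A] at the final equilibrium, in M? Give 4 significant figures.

[A]_eq = 3.376 M

Q₀ = 4.5428e+06 vs Keq = 1.0090e-06 ⇒ Q>K, reverse
Step 1:
                    J           A           X
  Initial     0.01594       5.224       3.522
  Change        10.56      -3.521      -3.521
  Equil         10.58       1.703  7.0176e-04
  solve Keq expr → x = -3.521; check Q = 1.0090e-06
Then add 0.01549 M of X.
Step 2:
                    J           A           X
  Initial       10.58       1.703     0.01619
  Change      0.04642    -0.01547    -0.01547
  Equil         10.63       1.687  7.1756e-04
  solve Keq expr → x = -0.01547; check Q = 1.0090e-06
Then change container volume by factor 0.5 (V_new/V_old).
Step 3:
                    J           A           X
  Initial       21.25       3.374    0.001435
  Change    -0.004296    0.001432    0.001432
  Equil         21.25       3.376    0.002867
  solve Keq expr → x = 0.001432; check Q = 1.0090e-06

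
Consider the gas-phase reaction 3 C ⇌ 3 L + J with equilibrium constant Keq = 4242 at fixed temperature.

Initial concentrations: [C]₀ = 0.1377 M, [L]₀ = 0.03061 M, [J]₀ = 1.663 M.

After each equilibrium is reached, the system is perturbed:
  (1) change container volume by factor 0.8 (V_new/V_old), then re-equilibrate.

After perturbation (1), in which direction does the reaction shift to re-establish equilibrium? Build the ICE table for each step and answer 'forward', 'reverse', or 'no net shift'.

Q₀ = 0.01827 vs Keq = 4242 ⇒ Q<K, forward
Step 1:
                  C         L         J
  init       0.1377   0.03061     1.663
  Δ         -0.1261    0.1261   0.04204
  eq        0.01157    0.1567     1.705
  solve Keq expr → x = 0.04204; check Q = 4242
Then change container volume by factor 0.8 (V_new/V_old).
Step 2:
                  C         L         J
  init      0.01446    0.1959     2.131
  Δ        0.001034 -0.001034 -3.4451e-04
  eq        0.01549    0.1949     2.131
  solve Keq expr → x = -3.4451e-04; check Q = 4242

Direction: reverse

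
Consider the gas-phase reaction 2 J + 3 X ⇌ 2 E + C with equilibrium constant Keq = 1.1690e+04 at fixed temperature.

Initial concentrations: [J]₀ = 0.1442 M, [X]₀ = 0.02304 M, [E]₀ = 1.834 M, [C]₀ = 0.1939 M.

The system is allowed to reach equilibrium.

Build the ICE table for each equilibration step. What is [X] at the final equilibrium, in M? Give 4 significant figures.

[X]_eq = 0.1046 M

Q₀ = 2.5645e+06 vs Keq = 1.1690e+04 ⇒ Q>K, reverse
Step 1:
                  J         X         E         C
  Initial    0.1442   0.02304     1.834    0.1939
  Change    0.05439   0.08158  -0.05439  -0.02719
  Equil      0.1986    0.1046      1.78    0.1667
  solve Keq expr → x = -0.02719; check Q = 1.1690e+04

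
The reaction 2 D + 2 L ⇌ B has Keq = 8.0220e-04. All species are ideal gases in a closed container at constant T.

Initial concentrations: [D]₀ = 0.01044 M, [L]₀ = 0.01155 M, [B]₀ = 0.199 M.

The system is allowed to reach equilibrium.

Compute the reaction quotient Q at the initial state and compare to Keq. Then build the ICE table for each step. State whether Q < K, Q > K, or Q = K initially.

Q₀ = 1.3686e+07; Q > K (proceeds reverse)

Q₀ = 1.3686e+07 vs Keq = 8.0220e-04 ⇒ Q>K, reverse
Step 1:
                  D         L         B
  init      0.01044   0.01155     0.199
  Δ           0.398     0.398    -0.199
  eq         0.4084    0.4095 2.2437e-05
  solve Keq expr → x = -0.199; check Q = 8.0220e-04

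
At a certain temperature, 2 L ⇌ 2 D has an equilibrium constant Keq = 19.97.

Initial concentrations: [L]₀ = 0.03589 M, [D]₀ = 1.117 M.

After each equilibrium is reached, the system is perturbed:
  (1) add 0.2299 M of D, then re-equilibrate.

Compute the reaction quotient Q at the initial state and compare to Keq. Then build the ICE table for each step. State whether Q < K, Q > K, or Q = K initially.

Q₀ = 968.6; Q > K (proceeds reverse)

Q₀ = 968.6 vs Keq = 19.97 ⇒ Q>K, reverse
Step 1:
                    L           D
  Initial     0.03589       1.117
  Change       0.1749     -0.1749
  Equil        0.2108      0.9421
  solve Keq expr → x = -0.08746; check Q = 19.97
Then add 0.2299 M of D.
Step 2:
                    L           D
  Initial      0.2108       1.172
  Change      0.04204    -0.04204
  Equil        0.2529        1.13
  solve Keq expr → x = -0.02102; check Q = 19.97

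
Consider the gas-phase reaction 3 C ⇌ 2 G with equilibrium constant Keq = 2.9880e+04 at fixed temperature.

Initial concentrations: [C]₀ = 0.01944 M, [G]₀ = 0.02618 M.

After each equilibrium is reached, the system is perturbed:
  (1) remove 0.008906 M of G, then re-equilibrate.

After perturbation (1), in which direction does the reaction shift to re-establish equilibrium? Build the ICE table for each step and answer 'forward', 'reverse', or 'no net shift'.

Q₀ = 93.29 vs Keq = 2.9880e+04 ⇒ Q<K, forward
Step 1:
                   C          G
  Initial    0.01944    0.02618
  Change    -0.01588    0.01058
  Equil     0.003563    0.03676
  solve Keq expr → x = 0.005292; check Q = 2.9880e+04
Then remove 0.008906 M of G.
Step 2:
                   C          G
  Initial   0.003563    0.02786
  Change  -5.7450e-04 3.8300e-04
  Equil     0.002989    0.02824
  solve Keq expr → x = 1.9150e-04; check Q = 2.9880e+04

Direction: forward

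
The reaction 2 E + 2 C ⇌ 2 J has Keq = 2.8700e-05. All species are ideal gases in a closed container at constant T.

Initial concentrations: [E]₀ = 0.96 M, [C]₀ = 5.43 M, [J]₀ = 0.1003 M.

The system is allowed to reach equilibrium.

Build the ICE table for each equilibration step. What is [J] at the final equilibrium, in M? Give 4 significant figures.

Q₀ = 3.7022e-04 vs Keq = 2.8700e-05 ⇒ Q>K, reverse
Step 1:
                   E          C          J
  init          0.96       5.43     0.1003
  Δ          0.06995    0.06995   -0.06995
  eq            1.03        5.5    0.03035
  solve Keq expr → x = -0.03498; check Q = 2.8700e-05

[J]_eq = 0.03035 M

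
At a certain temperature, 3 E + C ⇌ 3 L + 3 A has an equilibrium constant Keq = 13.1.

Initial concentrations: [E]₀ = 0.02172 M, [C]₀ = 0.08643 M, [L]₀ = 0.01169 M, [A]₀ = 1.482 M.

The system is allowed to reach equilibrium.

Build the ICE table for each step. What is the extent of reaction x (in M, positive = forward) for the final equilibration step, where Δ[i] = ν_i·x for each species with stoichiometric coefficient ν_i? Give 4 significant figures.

Q₀ = 5.871 vs Keq = 13.1 ⇒ Q<K, forward
Step 1:
                  E         C         L         A
  Initial   0.02172   0.08643   0.01169     1.482
  Change  -0.002072 -6.9066e-04  0.002072  0.002072
  Equil     0.01965   0.08574   0.01376     1.484
  solve Keq expr → x = 6.9066e-04; check Q = 13.1

x = 6.9066e-04 M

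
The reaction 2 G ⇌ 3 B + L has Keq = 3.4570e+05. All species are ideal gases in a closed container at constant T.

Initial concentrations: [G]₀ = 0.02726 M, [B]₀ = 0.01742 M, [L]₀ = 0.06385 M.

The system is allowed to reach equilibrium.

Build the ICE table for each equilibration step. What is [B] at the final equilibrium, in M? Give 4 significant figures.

Q₀ = 4.5421e-04 vs Keq = 3.4570e+05 ⇒ Q<K, forward
Step 1:
                  G         B         L
  init      0.02726   0.01742   0.06385
  Δ        -0.02725   0.04088   0.01363
  eq      6.6641e-06    0.0583   0.07748
  solve Keq expr → x = 0.01363; check Q = 3.4570e+05

[B]_eq = 0.0583 M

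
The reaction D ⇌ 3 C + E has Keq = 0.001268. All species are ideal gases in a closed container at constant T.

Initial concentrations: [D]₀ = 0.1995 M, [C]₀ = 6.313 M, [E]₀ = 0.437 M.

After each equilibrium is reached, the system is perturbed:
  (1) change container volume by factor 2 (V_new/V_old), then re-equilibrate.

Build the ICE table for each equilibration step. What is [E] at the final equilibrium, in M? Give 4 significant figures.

Q₀ = 551.1 vs Keq = 0.001268 ⇒ Q>K, reverse
Step 1:
                    D           C           E
  init         0.1995       6.313       0.437
  Δ             0.437      -1.311      -0.437
  eq           0.6365       5.002  6.4488e-06
  solve Keq expr → x = -0.437; check Q = 0.001268
Then change container volume by factor 2 (V_new/V_old).
Step 2:
                    D           C           E
  init         0.3182       2.501  3.2244e-06
  Δ       -2.2567e-05  6.7700e-05  2.2567e-05
  eq           0.3182       2.501  2.5791e-05
  solve Keq expr → x = 2.2567e-05; check Q = 0.001268

[E]_eq = 2.5791e-05 M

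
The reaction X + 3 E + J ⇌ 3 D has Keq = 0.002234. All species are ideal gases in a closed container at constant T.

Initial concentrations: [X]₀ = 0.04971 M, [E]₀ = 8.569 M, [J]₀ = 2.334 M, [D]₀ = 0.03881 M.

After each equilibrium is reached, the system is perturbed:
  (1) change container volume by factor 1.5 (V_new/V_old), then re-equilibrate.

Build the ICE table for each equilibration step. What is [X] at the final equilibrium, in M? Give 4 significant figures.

[X]_eq = 0.002666 M

Q₀ = 8.0075e-07 vs Keq = 0.002234 ⇒ Q<K, forward
Step 1:
                    X           E           J           D
  init        0.04971       8.569       2.334     0.03881
  Δ          -0.04774     -0.1432    -0.04774      0.1432
  eq         0.001974       8.426       2.286       0.182
  solve Keq expr → x = 0.04774; check Q = 0.002234
Then change container volume by factor 1.5 (V_new/V_old).
Step 2:
                    X           E           J           D
  init       0.001316       5.617       1.524      0.1213
  Δ           0.00135     0.00405     0.00135    -0.00405
  eq         0.002666       5.621       1.526      0.1173
  solve Keq expr → x = -0.00135; check Q = 0.002234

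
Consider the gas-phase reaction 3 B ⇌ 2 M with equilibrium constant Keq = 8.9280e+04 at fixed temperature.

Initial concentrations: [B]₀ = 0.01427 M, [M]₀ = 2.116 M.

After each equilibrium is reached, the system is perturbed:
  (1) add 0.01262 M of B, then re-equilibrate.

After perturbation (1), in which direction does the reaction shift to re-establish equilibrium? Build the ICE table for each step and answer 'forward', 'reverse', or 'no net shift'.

Direction: forward

Q₀ = 1.5408e+06 vs Keq = 8.9280e+04 ⇒ Q>K, reverse
Step 1:
                  B         M
  Initial   0.01427     2.116
  Change    0.02243  -0.01496
  Equil      0.0367     2.101
  solve Keq expr → x = -0.007478; check Q = 8.9280e+04
Then add 0.01262 M of B.
Step 2:
                  B         M
  Initial   0.04932     2.101
  Change   -0.01252  0.008349
  Equil      0.0368     2.109
  solve Keq expr → x = 0.004174; check Q = 8.9280e+04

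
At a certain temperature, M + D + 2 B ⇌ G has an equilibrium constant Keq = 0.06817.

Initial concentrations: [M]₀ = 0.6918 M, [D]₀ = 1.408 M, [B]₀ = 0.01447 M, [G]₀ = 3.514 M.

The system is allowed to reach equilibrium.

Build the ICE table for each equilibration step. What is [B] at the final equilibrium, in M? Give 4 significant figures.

Q₀ = 1.7230e+04 vs Keq = 0.06817 ⇒ Q>K, reverse
Step 1:
                  M         D         B         G
  I          0.6918     1.408   0.01447     3.514
  C           1.256     1.256     2.512    -1.256
  E           1.948     2.664     2.527     2.258
  solve Keq expr → x = -1.256; check Q = 0.06817

[B]_eq = 2.527 M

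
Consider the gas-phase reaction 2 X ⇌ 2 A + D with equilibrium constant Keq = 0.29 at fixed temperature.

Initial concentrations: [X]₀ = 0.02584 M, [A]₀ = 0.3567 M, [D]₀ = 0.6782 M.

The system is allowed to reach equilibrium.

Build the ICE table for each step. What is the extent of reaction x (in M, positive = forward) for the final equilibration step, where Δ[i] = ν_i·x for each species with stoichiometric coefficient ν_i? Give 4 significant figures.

Q₀ = 129.2 vs Keq = 0.29 ⇒ Q>K, reverse
Step 1:
                  X         A         D
  I         0.02584    0.3567    0.6782
  C          0.1982   -0.1982  -0.09909
  E           0.224    0.1585    0.5791
  solve Keq expr → x = -0.09909; check Q = 0.29

x = -0.09909 M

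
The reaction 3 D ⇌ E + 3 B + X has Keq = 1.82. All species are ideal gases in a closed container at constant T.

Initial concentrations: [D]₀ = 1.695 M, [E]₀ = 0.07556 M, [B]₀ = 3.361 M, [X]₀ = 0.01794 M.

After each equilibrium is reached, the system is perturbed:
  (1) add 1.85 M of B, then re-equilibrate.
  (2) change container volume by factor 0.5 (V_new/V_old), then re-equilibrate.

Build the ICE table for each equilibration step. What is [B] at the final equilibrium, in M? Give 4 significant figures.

[B]_eq = 10.77 M

Q₀ = 0.01057 vs Keq = 1.82 ⇒ Q<K, forward
Step 1:
                   D          E          B          X
  I            1.695    0.07556      3.361    0.01794
  C          -0.5292     0.1764     0.5292     0.1764
  E            1.166      0.252       3.89     0.1944
  solve Keq expr → x = 0.1764; check Q = 1.82
Then add 1.85 M of B.
Step 2:
                   D          E          B          X
  I            1.166      0.252       5.74     0.1944
  C           0.1799   -0.05998    -0.1799   -0.05998
  E            1.346      0.192       5.56     0.1344
  solve Keq expr → x = -0.05998; check Q = 1.82
Then change container volume by factor 0.5 (V_new/V_old).
Step 3:
                   D          E          B          X
  I            2.691      0.384      11.12     0.2688
  C           0.3483    -0.1161    -0.3483    -0.1161
  E             3.04     0.2679      10.77     0.1526
  solve Keq expr → x = -0.1161; check Q = 1.82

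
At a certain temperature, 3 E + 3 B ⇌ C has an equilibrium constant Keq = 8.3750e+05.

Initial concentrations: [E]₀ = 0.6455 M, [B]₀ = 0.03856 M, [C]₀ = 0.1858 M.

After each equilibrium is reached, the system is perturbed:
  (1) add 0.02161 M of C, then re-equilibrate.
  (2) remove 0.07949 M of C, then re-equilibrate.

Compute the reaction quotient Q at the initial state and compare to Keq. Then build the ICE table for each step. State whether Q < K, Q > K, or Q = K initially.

Q₀ = 1.2049e+04 vs Keq = 8.3750e+05 ⇒ Q<K, forward
Step 1:
                  E         B         C
  I          0.6455   0.03856    0.1858
  C        -0.02858  -0.02858  0.009527
  E          0.6169  0.009978    0.1953
  solve Keq expr → x = 0.009527; check Q = 8.3750e+05
Then add 0.02161 M of C.
Step 2:
                  E         B         C
  I          0.6169  0.009978    0.2169
  C       3.4751e-04 3.4751e-04 -1.1584e-04
  E          0.6173   0.01033    0.2168
  solve Keq expr → x = -1.1584e-04; check Q = 8.3750e+05
Then remove 0.07949 M of C.
Step 3:
                  E         B         C
  I          0.6173   0.01033    0.1373
  C       -0.001427 -0.001427 4.7573e-04
  E          0.6158  0.008898    0.1378
  solve Keq expr → x = 4.7573e-04; check Q = 8.3750e+05

Q₀ = 1.2049e+04; Q < K (proceeds forward)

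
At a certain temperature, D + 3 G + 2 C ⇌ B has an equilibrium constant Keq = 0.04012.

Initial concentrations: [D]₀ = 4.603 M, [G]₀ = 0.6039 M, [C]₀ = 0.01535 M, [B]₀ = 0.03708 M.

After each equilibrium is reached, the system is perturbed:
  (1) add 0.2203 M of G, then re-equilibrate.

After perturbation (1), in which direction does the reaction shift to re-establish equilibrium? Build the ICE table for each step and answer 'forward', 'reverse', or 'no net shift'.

Direction: forward

Q₀ = 155.2 vs Keq = 0.04012 ⇒ Q>K, reverse
Step 1:
                  D         G         C         B
  Initial     4.603    0.6039   0.01535   0.03708
  Change    0.03655    0.1097    0.0731  -0.03655
  Equil        4.64    0.7136   0.08845 5.2909e-04
  solve Keq expr → x = -0.03655; check Q = 0.04012
Then add 0.2203 M of G.
Step 2:
                  D         G         C         B
  Initial      4.64    0.9339   0.08845 5.2909e-04
  Change  -6.1705e-04 -0.001851 -0.001234 6.1705e-04
  Equil       4.639     0.932   0.08722  0.001146
  solve Keq expr → x = 6.1705e-04; check Q = 0.04012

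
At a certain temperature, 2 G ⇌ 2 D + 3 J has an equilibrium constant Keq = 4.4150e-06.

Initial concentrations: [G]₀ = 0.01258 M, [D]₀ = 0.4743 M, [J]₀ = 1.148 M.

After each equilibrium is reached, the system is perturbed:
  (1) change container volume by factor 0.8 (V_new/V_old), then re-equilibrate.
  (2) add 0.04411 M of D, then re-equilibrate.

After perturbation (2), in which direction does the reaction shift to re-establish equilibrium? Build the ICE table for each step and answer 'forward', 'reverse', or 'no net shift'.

Direction: reverse

Q₀ = 2151 vs Keq = 4.4150e-06 ⇒ Q>K, reverse
Step 1:
                   G          D          J
  Initial    0.01258     0.4743      1.148
  Change      0.4708    -0.4708    -0.7063
  Equil       0.4834    0.00346     0.4417
  solve Keq expr → x = -0.2354; check Q = 4.4150e-06
Then change container volume by factor 0.8 (V_new/V_old).
Step 2:
                   G          D          J
  Initial     0.6043   0.004325     0.5522
  Change    0.001209  -0.001209  -0.001813
  Equil       0.6055   0.003116     0.5504
  solve Keq expr → x = -6.0433e-04; check Q = 4.4150e-06
Then add 0.04411 M of D.
Step 3:
                   G          D          J
  Initial     0.6055    0.04723     0.5504
  Change      0.0432    -0.0432    -0.0648
  Equil       0.6487   0.004028     0.4856
  solve Keq expr → x = -0.0216; check Q = 4.4150e-06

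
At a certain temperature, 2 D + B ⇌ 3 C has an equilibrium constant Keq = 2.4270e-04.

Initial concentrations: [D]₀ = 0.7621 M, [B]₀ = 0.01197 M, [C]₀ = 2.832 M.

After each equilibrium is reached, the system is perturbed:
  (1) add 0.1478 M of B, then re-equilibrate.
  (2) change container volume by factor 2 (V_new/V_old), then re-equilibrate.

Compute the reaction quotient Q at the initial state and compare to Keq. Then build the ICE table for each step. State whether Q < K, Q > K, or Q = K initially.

Q₀ = 3267; Q > K (proceeds reverse)

Q₀ = 3267 vs Keq = 2.4270e-04 ⇒ Q>K, reverse
Step 1:
                    D           B           C
  init         0.7621     0.01197       2.832
  Δ             1.812       0.906      -2.718
  eq            2.574       0.918      0.1139
  solve Keq expr → x = -0.906; check Q = 2.4270e-04
Then add 0.1478 M of B.
Step 2:
                    D           B           C
  init          2.574       1.066      0.1139
  Δ         -0.003749   -0.001874    0.005623
  eq             2.57       1.064      0.1195
  solve Keq expr → x = 0.001874; check Q = 2.4270e-04
Then change container volume by factor 2 (V_new/V_old).
Step 3:
                    D           B           C
  init          1.285       0.532     0.05975
  Δ                 0           0           0
  eq            1.285       0.532     0.05975
  solve Keq expr → x = 0; check Q = 2.4270e-04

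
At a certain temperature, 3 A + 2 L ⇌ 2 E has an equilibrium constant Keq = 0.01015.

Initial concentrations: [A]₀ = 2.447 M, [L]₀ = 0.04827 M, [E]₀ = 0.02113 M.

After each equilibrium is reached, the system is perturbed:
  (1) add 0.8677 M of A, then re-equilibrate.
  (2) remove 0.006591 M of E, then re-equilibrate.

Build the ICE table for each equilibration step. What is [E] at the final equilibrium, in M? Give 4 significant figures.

Q₀ = 0.01308 vs Keq = 0.01015 ⇒ Q>K, reverse
Step 1:
                  A         L         E
  I           2.447   0.04827   0.02113
  C        0.002688  0.001792 -0.001792
  E            2.45   0.05006   0.01934
  solve Keq expr → x = -8.9607e-04; check Q = 0.01015
Then add 0.8677 M of A.
Step 2:
                  A         L         E
  I           3.317   0.05006   0.01934
  C        -0.01027 -0.006847  0.006847
  E           3.307   0.04322   0.02618
  solve Keq expr → x = 0.003423; check Q = 0.01015
Then remove 0.006591 M of E.
Step 3:
                  A         L         E
  I           3.307   0.04322   0.01959
  C       -0.006095 -0.004063  0.004063
  E           3.301   0.03915   0.02366
  solve Keq expr → x = 0.002032; check Q = 0.01015

[E]_eq = 0.02366 M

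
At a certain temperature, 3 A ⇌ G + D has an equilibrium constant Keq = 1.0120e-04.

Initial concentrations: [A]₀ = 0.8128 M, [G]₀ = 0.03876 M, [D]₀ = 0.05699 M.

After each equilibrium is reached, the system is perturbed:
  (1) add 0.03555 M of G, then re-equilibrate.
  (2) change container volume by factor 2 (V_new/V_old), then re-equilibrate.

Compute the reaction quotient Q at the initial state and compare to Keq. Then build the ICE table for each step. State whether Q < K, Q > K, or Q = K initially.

Q₀ = 0.004114; Q > K (proceeds reverse)

Q₀ = 0.004114 vs Keq = 1.0120e-04 ⇒ Q>K, reverse
Step 1:
                    A           G           D
  Initial      0.8128     0.03876     0.05699
  Change       0.1055    -0.03517    -0.03517
  Equil        0.9183    0.003591     0.02182
  solve Keq expr → x = -0.03517; check Q = 1.0120e-04
Then add 0.03555 M of G.
Step 2:
                    A           G           D
  Initial      0.9183     0.03914     0.02182
  Change       0.0526    -0.01753    -0.01753
  Equil        0.9709     0.02161    0.004287
  solve Keq expr → x = -0.01753; check Q = 1.0120e-04
Then change container volume by factor 2 (V_new/V_old).
Step 3:
                    A           G           D
  Initial      0.4855      0.0108    0.002143
  Change     0.002844 -9.4785e-04 -9.4785e-04
  Equil        0.4883    0.009856    0.001196
  solve Keq expr → x = -9.4785e-04; check Q = 1.0120e-04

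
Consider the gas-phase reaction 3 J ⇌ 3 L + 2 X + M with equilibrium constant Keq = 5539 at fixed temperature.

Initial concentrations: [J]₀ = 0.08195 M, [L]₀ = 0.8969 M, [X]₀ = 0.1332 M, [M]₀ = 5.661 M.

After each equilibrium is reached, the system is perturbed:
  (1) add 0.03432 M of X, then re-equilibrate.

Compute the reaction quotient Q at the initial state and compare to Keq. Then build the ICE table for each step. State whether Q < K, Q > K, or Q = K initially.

Q₀ = 131.7; Q < K (proceeds forward)

Q₀ = 131.7 vs Keq = 5539 ⇒ Q<K, forward
Step 1:
                   J          L          X          M
  Initial    0.08195     0.8969     0.1332      5.661
  Change    -0.05275    0.05275    0.03517    0.01758
  Equil       0.0292     0.9497     0.1684      5.679
  solve Keq expr → x = 0.01758; check Q = 5539
Then add 0.03432 M of X.
Step 2:
                   J          L          X          M
  Initial     0.0292     0.9497     0.2027      5.679
  Change     0.00347   -0.00347  -0.002313  -0.001157
  Equil      0.03267     0.9462     0.2004      5.677
  solve Keq expr → x = -0.001157; check Q = 5539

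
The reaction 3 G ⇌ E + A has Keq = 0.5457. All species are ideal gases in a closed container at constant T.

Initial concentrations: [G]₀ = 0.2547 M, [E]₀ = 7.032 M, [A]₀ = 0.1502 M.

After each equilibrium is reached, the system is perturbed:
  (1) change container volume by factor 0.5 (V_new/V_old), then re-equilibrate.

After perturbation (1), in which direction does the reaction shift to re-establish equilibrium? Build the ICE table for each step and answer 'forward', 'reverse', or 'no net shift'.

Direction: forward

Q₀ = 63.92 vs Keq = 0.5457 ⇒ Q>K, reverse
Step 1:
                  G         E         A
  I          0.2547     7.032    0.1502
  C          0.3877   -0.1292   -0.1292
  E          0.6424     6.903   0.02096
  solve Keq expr → x = -0.1292; check Q = 0.5457
Then change container volume by factor 0.5 (V_new/V_old).
Step 2:
                  G         E         A
  I           1.285     13.81   0.04192
  C        -0.08082   0.02694   0.02694
  E           1.204     13.83   0.06886
  solve Keq expr → x = 0.02694; check Q = 0.5457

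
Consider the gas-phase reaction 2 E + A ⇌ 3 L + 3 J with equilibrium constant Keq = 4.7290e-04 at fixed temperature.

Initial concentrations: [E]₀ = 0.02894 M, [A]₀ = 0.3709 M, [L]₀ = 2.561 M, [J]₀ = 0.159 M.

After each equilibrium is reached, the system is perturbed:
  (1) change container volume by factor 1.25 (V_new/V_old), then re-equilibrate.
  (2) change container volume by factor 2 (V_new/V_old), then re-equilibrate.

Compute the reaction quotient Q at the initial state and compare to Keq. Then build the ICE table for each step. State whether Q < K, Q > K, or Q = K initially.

Q₀ = 217.4; Q > K (proceeds reverse)

Q₀ = 217.4 vs Keq = 4.7290e-04 ⇒ Q>K, reverse
Step 1:
                   E          A          L          J
  I          0.02894     0.3709      2.561      0.159
  C           0.1018    0.05092    -0.1527    -0.1527
  E           0.1308     0.4218      2.408   0.006251
  solve Keq expr → x = -0.05092; check Q = 4.7290e-04
Then change container volume by factor 1.25 (V_new/V_old).
Step 2:
                   E          A          L          J
  I           0.1046     0.3375      1.927   0.005001
  C       -8.0771e-04 -4.0386e-04   0.001212   0.001212
  E           0.1038      0.337      1.928   0.006212
  solve Keq expr → x = 4.0386e-04; check Q = 4.7290e-04
Then change container volume by factor 2 (V_new/V_old).
Step 3:
                   E          A          L          J
  I          0.05191     0.1685     0.9639   0.003106
  C        -0.001947 -9.7330e-04    0.00292    0.00292
  E          0.04996     0.1676     0.9668   0.006026
  solve Keq expr → x = 9.7330e-04; check Q = 4.7290e-04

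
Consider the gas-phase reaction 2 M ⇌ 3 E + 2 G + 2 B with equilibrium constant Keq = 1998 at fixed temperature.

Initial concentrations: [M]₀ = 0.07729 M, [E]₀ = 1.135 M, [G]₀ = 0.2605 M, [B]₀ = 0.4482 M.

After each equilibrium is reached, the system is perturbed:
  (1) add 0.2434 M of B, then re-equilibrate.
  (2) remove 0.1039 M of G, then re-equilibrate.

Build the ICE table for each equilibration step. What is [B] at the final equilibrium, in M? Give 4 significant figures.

Q₀ = 3.337 vs Keq = 1998 ⇒ Q<K, forward
Step 1:
                   M          E          G          B
  I          0.07729      1.135     0.2605     0.4482
  C         -0.07193     0.1079    0.07193    0.07193
  E          0.00536      1.243     0.3324     0.5201
  solve Keq expr → x = 0.03596; check Q = 1998
Then add 0.2434 M of B.
Step 2:
                   M          E          G          B
  I          0.00536      1.243     0.3324     0.7635
  C         0.002393   -0.00359  -0.002393  -0.002393
  E         0.007753      1.239       0.33     0.7611
  solve Keq expr → x = -0.001197; check Q = 1998
Then remove 0.1039 M of G.
Step 3:
                   M          E          G          B
  I         0.007753      1.239     0.2261     0.7611
  C        -0.002346   0.003519   0.002346   0.002346
  E         0.005407      1.243     0.2285     0.7635
  solve Keq expr → x = 0.001173; check Q = 1998

[B]_eq = 0.7635 M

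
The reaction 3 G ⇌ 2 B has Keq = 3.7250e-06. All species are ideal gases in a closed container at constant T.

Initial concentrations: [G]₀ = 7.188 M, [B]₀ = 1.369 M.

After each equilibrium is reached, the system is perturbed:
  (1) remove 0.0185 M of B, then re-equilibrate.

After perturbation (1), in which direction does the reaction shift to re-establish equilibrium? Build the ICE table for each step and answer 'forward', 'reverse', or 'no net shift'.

Direction: forward

Q₀ = 0.005046 vs Keq = 3.7250e-06 ⇒ Q>K, reverse
Step 1:
                    G           B
  Initial       7.188       1.369
  Change        1.973      -1.315
  Equil         9.161     0.05352
  solve Keq expr → x = -0.6577; check Q = 3.7250e-06
Then remove 0.0185 M of B.
Step 2:
                    G           B
  Initial       9.161     0.03502
  Change     -0.02739     0.01826
  Equil         9.134     0.05328
  solve Keq expr → x = 0.00913; check Q = 3.7250e-06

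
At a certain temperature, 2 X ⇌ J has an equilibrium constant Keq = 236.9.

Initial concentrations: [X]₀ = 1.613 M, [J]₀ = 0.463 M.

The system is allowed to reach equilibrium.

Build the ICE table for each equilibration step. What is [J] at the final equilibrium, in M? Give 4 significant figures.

[J]_eq = 1.233 M

Q₀ = 0.178 vs Keq = 236.9 ⇒ Q<K, forward
Step 1:
                    X           J
  I             1.613       0.463
  C            -1.541      0.7704
  E           0.07216       1.233
  solve Keq expr → x = 0.7704; check Q = 236.9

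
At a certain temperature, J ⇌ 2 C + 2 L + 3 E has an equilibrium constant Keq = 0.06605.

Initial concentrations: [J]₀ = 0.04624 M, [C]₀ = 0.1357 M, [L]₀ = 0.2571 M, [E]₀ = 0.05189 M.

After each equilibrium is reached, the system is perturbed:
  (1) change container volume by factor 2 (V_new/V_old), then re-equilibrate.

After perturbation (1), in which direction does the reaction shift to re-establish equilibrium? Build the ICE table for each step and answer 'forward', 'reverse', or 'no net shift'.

Q₀ = 3.6779e-06 vs Keq = 0.06605 ⇒ Q<K, forward
Step 1:
                  J         C         L         E
  init      0.04624    0.1357    0.2571   0.05189
  Δ         -0.0456   0.09121   0.09121    0.1368
  eq      6.3548e-04    0.2269    0.3483    0.1887
  solve Keq expr → x = 0.0456; check Q = 0.06605
Then change container volume by factor 2 (V_new/V_old).
Step 2:
                  J         C         L         E
  init    3.1774e-04    0.1135    0.1742   0.09435
  Δ       -3.1253e-04 6.2506e-04 6.2506e-04 9.3759e-04
  eq      5.2078e-06    0.1141    0.1748   0.09529
  solve Keq expr → x = 3.1253e-04; check Q = 0.06605

Direction: forward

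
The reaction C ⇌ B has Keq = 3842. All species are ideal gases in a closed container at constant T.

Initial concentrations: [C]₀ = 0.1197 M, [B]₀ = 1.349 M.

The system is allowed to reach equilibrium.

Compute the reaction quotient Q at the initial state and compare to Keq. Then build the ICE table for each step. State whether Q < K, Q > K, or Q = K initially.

Q₀ = 11.27; Q < K (proceeds forward)

Q₀ = 11.27 vs Keq = 3842 ⇒ Q<K, forward
Step 1:
                   C          B
  Initial     0.1197      1.349
  Change     -0.1193     0.1193
  Equil   3.8218e-04      1.468
  solve Keq expr → x = 0.1193; check Q = 3842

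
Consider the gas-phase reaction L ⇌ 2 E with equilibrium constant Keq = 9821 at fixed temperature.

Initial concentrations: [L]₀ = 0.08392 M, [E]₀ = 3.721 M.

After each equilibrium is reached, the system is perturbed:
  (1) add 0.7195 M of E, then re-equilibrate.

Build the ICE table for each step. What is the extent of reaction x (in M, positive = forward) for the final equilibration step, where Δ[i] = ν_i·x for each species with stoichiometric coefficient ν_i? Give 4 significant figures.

Q₀ = 165 vs Keq = 9821 ⇒ Q<K, forward
Step 1:
                    L           E
  Initial     0.08392       3.721
  Change     -0.08238      0.1648
  Equil      0.001537       3.886
  solve Keq expr → x = 0.08238; check Q = 9821
Then add 0.7195 M of E.
Step 2:
                    L           E
  Initial    0.001537       4.605
  Change   6.2090e-04   -0.001242
  Equil      0.002158       4.604
  solve Keq expr → x = -6.2090e-04; check Q = 9821

x = -6.2090e-04 M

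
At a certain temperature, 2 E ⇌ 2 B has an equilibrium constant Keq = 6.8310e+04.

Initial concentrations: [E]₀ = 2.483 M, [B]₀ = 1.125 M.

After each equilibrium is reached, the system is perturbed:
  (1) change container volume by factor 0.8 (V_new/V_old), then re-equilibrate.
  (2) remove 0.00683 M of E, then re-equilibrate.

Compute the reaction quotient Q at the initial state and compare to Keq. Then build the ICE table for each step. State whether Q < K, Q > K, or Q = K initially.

Q₀ = 0.2053; Q < K (proceeds forward)

Q₀ = 0.2053 vs Keq = 6.8310e+04 ⇒ Q<K, forward
Step 1:
                   E          B
  I            2.483      1.125
  C           -2.469      2.469
  E          0.01375      3.594
  solve Keq expr → x = 1.235; check Q = 6.8310e+04
Then change container volume by factor 0.8 (V_new/V_old).
Step 2:
                   E          B
  I          0.01719      4.493
  C                0          0
  E          0.01719      4.493
  solve Keq expr → x = 0; check Q = 6.8310e+04
Then remove 0.00683 M of E.
Step 3:
                   E          B
  I          0.01036      4.493
  C         0.006804  -0.006804
  E          0.01716      4.486
  solve Keq expr → x = -0.003402; check Q = 6.8310e+04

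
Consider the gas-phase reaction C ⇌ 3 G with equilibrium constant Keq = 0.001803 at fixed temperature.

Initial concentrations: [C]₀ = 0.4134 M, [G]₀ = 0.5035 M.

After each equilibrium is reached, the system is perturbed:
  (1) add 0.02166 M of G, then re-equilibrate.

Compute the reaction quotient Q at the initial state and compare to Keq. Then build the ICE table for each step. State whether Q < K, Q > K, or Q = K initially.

Q₀ = 0.3088 vs Keq = 0.001803 ⇒ Q>K, reverse
Step 1:
                    C           G
  Initial      0.4134      0.5035
  Change       0.1346     -0.4039
  Equil         0.548      0.0996
  solve Keq expr → x = -0.1346; check Q = 0.001803
Then add 0.02166 M of G.
Step 2:
                    C           G
  Initial       0.548      0.1213
  Change     0.007078    -0.02123
  Equil        0.5551         0.1
  solve Keq expr → x = -0.007078; check Q = 0.001803

Q₀ = 0.3088; Q > K (proceeds reverse)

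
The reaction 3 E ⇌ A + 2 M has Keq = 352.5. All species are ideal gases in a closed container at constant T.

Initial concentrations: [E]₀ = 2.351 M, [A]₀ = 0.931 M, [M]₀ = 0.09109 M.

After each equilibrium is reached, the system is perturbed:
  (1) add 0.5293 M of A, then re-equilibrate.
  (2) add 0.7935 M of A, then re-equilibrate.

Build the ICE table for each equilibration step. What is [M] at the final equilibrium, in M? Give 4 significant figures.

[M]_eq = 1.482 M

Q₀ = 5.9447e-04 vs Keq = 352.5 ⇒ Q<K, forward
Step 1:
                  E         A         M
  Initial     2.351     0.931   0.09109
  Change     -2.131    0.7103     1.421
  Equil        0.22     1.641     1.512
  solve Keq expr → x = 0.7103; check Q = 352.5
Then add 0.5293 M of A.
Step 2:
                  E         A         M
  Initial      0.22     2.171     1.512
  Change    0.01983 -0.006608  -0.01322
  Equil      0.2398     2.164     1.499
  solve Keq expr → x = -0.006608; check Q = 352.5
Then add 0.7935 M of A.
Step 3:
                  E         A         M
  Initial    0.2398     2.958     1.499
  Change    0.02416 -0.008055  -0.01611
  Equil      0.2639     2.949     1.482
  solve Keq expr → x = -0.008055; check Q = 352.5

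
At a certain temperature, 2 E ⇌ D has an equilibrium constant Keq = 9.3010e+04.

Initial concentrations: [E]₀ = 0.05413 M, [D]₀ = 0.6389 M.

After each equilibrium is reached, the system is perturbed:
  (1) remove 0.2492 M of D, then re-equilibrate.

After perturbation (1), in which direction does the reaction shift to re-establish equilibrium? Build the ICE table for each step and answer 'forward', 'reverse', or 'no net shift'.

Q₀ = 218.1 vs Keq = 9.3010e+04 ⇒ Q<K, forward
Step 1:
                    E           D
  init        0.05413      0.6389
  Δ          -0.05146     0.02573
  eq         0.002673      0.6646
  solve Keq expr → x = 0.02573; check Q = 9.3010e+04
Then remove 0.2492 M of D.
Step 2:
                    E           D
  init       0.002673      0.4154
  Δ       -5.5904e-04  2.7952e-04
  eq         0.002114      0.4157
  solve Keq expr → x = 2.7952e-04; check Q = 9.3010e+04

Direction: forward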